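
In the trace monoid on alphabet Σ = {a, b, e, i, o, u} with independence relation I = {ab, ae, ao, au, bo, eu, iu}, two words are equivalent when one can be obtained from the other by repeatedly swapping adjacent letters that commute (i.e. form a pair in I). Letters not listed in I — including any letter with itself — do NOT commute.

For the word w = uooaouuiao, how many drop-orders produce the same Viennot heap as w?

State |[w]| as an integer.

52

#0=u has no predecessor
#1=o depends on [0:u]
#2=o depends on [1:o]
#3=a has no predecessor
#4=o depends on [2:o]
#5=u depends on [4:o]
#6=u depends on [5:u]
#7=i depends on [3:a, 4:o]
#8=a depends on [7:i]
#9=o depends on [6:u, 7:i]
sources: [0:u, 3:a]
N(rest) = Σ N(rest − s) over sources s of rest; N(one piece) = 1:
  size 1 → [8]=1  [9]=1
  size 2 → [6,9]=1  [8,9]=2
  size 3 → [5,6,9]=1  [6,8,9]=3  [7,8,9]=2
  size 4 → [3,7,8,9]=2  [5,6,8,9]=4  [6,7,8,9]=5
  size 5 → [3,6,7,8,9]=7  [5,6,7,8,9]=9
  size 6 → [3,5,6,7,8,9]=16  [4,5,6,7,8,9]=9
  size 7 → [2,4,5,6,7,8,9]=9  [3,4,5,6,7,8,9]=25
  size 8 → [1,2,4,5,6,7,8,9]=9  [2,3,4,5,6,7,8,9]=34
  first=0(u) contributes 43
  first=3(a) contributes 9
|[w]| = 52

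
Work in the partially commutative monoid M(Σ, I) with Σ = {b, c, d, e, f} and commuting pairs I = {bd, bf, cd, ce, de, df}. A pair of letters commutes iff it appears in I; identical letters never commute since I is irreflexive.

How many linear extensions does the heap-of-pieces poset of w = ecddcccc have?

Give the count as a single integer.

drop 0:e onto floor
drop 1:c onto floor
drop 2:d onto floor
drop 3:d onto {2:d}
drop 4:c onto {1:c}
drop 5:c onto {4:c}
drop 6:c onto {5:c}
drop 7:c onto {6:c}
ground layer = {0:e, 1:c, 2:d}
drop-orders for the pieces not yet dropped (sum over which currently-grounded one goes next):
  1 to go: {0} 1  {3} 1  {7} 1
  2 to go: {0,3} 2  {0,7} 2  {2,3} 1  {3,7} 2  {6,7} 1
  3 to go: {0,2,3} 3  {0,3,7} 6  {0,6,7} 3  {2,3,7} 3  {3,6,7} 3  {5,6,7} 1
  4 to go: {0,2,3,7} 12  {0,3,6,7} 12  {0,5,6,7} 4  {2,3,6,7} 6  {3,5,6,7} 4  {4,5,6,7} 1
  5 to go: {0,2,3,6,7} 30  {0,3,5,6,7} 20  {0,4,5,6,7} 5  {1,4,5,6,7} 1  {2,3,5,6,7} 10  {3,4,5,6,7} 5
  6 to go: {0,1,4,5,6,7} 6  {0,2,3,5,6,7} 60  {0,3,4,5,6,7} 30  {1,3,4,5,6,7} 6  {2,3,4,5,6,7} 15
  if 0:e drops first: 21 orders
  if 1:c drops first: 105 orders
  if 2:d drops first: 42 orders
heap linearizations: 168

168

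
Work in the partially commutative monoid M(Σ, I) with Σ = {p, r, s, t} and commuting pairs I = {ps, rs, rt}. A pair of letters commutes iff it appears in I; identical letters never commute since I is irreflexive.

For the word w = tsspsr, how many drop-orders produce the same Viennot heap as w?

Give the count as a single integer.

10

drop 0:t onto floor
drop 1:s onto {0:t}
drop 2:s onto {1:s}
drop 3:p onto {0:t}
drop 4:s onto {2:s}
drop 5:r onto {3:p}
ground layer = {0:t}
drop-orders for the pieces not yet dropped (sum over which currently-grounded one goes next):
  1 to go: {4} 1  {5} 1
  2 to go: {2,4} 1  {3,5} 1  {4,5} 2
  3 to go: {1,2,4} 1  {2,4,5} 3  {3,4,5} 3
  4 to go: {1,2,4,5} 4  {2,3,4,5} 6
  if 0:t drops first: 10 orders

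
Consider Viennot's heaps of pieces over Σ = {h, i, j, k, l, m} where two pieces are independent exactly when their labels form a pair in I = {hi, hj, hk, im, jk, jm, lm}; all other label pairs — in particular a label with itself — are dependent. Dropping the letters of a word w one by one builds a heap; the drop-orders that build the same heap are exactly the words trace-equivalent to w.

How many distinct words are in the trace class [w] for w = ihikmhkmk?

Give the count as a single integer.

#0=i has no predecessor
#1=h has no predecessor
#2=i depends on [0:i]
#3=k depends on [2:i]
#4=m depends on [1:h, 3:k]
#5=h depends on [4:m]
#6=k depends on [4:m]
#7=m depends on [5:h, 6:k]
#8=k depends on [7:m]
sources: [0:i, 1:h]
N(rest) = Σ N(rest − s) over sources s of rest; N(one piece) = 1:
  size 1 → [8]=1
  size 2 → [7,8]=1
  size 3 → [5,7,8]=1  [6,7,8]=1
  size 4 → [5,6,7,8]=2
  size 5 → [4,5,6,7,8]=2
  size 6 → [1,4,5,6,7,8]=2  [3,4,5,6,7,8]=2
  size 7 → [1,3,4,5,6,7,8]=4  [2,3,4,5,6,7,8]=2
  first=0(i) contributes 6
  first=1(h) contributes 2
|[w]| = 8

8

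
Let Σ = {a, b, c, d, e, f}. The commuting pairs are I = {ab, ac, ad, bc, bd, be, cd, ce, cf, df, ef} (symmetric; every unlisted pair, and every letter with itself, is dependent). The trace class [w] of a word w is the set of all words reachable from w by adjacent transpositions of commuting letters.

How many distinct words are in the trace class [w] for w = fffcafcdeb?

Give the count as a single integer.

drop 0:f onto floor
drop 1:f onto {0:f}
drop 2:f onto {1:f}
drop 3:c onto floor
drop 4:a onto {2:f}
drop 5:f onto {4:a}
drop 6:c onto {3:c}
drop 7:d onto floor
drop 8:e onto {4:a, 7:d}
drop 9:b onto {5:f}
ground layer = {0:f, 3:c, 7:d}
drop-orders for the pieces not yet dropped (sum over which currently-grounded one goes next):
  1 to go: {6} 1  {8} 1  {9} 1
  2 to go: {3,6} 1  {5,9} 1  {6,8} 2  {6,9} 2  {7,8} 1  {8,9} 2
  3 to go: {3,6,8} 3  {3,6,9} 3  {5,6,9} 3  {5,8,9} 3  {6,7,8} 3  {6,8,9} 6  {7,8,9} 3
  4 to go: {3,5,6,9} 6  {3,6,7,8} 6  {3,6,8,9} 12  {4,5,8,9} 3  {5,6,8,9} 12  {5,7,8,9} 6  {6,7,8,9} 12
  5 to go: {2,4,5,8,9} 3  {3,5,6,8,9} 30  {3,6,7,8,9} 30  {4,5,6,8,9} 15  {4,5,7,8,9} 9  {5,6,7,8,9} 30
  6 to go: {1,2,4,5,8,9} 3  {2,4,5,6,8,9} 18  {2,4,5,7,8,9} 12  {3,4,5,6,8,9} 45  {3,5,6,7,8,9} 90  {4,5,6,7,8,9} 54
  7 to go: {0,1,2,4,5,8,9} 3  {1,2,4,5,6,8,9} 21  {1,2,4,5,7,8,9} 15  {2,3,4,5,6,8,9} 63  {2,4,5,6,7,8,9} 84  {3,4,5,6,7,8,9} 189
  8 to go: {0,1,2,4,5,6,8,9} 24  {0,1,2,4,5,7,8,9} 18  {1,2,3,4,5,6,8,9} 84  {1,2,4,5,6,7,8,9} 120  {2,3,4,5,6,7,8,9} 336
  if 0:f drops first: 540 orders
  if 3:c drops first: 162 orders
  if 7:d drops first: 108 orders
heap linearizations: 810

810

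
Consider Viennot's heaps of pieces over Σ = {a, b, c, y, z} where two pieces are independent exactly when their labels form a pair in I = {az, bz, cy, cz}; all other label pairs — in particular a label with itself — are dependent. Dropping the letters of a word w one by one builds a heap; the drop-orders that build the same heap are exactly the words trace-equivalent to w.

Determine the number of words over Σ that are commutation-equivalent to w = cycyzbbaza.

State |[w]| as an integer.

#0=c has no predecessor
#1=y has no predecessor
#2=c depends on [0:c]
#3=y depends on [1:y]
#4=z depends on [3:y]
#5=b depends on [2:c, 3:y]
#6=b depends on [5:b]
#7=a depends on [6:b]
#8=z depends on [4:z]
#9=a depends on [7:a]
sources: [0:c, 1:y]
N(rest) = Σ N(rest − s) over sources s of rest; N(one piece) = 1:
  size 1 → [8]=1  [9]=1
  size 2 → [4,8]=1  [7,9]=1  [8,9]=2
  size 3 → [4,8,9]=3  [6,7,9]=1  [7,8,9]=3
  size 4 → [4,7,8,9]=6  [5,6,7,9]=1  [6,7,8,9]=4
  size 5 → [2,5,6,7,9]=1  [4,6,7,8,9]=10  [5,6,7,8,9]=5
  size 6 → [0,2,5,6,7,9]=1  [2,5,6,7,8,9]=6  [4,5,6,7,8,9]=15
  size 7 → [0,2,5,6,7,8,9]=7  [2,4,5,6,7,8,9]=21  [3,4,5,6,7,8,9]=15
  size 8 → [0,2,4,5,6,7,8,9]=28  [1,3,4,5,6,7,8,9]=15  [2,3,4,5,6,7,8,9]=36
  first=0(c) contributes 51
  first=1(y) contributes 64
|[w]| = 115

115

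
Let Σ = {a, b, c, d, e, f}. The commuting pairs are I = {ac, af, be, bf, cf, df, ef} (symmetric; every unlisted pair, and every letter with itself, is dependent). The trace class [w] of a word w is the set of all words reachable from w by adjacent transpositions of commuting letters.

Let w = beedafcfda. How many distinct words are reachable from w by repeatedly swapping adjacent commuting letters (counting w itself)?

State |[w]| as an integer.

270

#0=b has no predecessor
#1=e has no predecessor
#2=e depends on [1:e]
#3=d depends on [0:b, 2:e]
#4=a depends on [3:d]
#5=f has no predecessor
#6=c depends on [3:d]
#7=f depends on [5:f]
#8=d depends on [4:a, 6:c]
#9=a depends on [8:d]
sources: [0:b, 1:e, 5:f]
N(rest) = Σ N(rest − s) over sources s of rest; N(one piece) = 1:
  size 1 → [7]=1  [9]=1
  size 2 → [5,7]=1  [7,9]=2  [8,9]=1
  size 3 → [4,8,9]=1  [5,7,9]=3  [6,8,9]=1  [7,8,9]=3
  size 4 → [4,6,8,9]=2  [4,7,8,9]=4  [5,7,8,9]=6  [6,7,8,9]=4
  size 5 → [3,4,6,8,9]=2  [4,5,7,8,9]=10  [4,6,7,8,9]=10  [5,6,7,8,9]=10
  size 6 → [0,3,4,6,8,9]=2  [2,3,4,6,8,9]=2  [3,4,6,7,8,9]=12  [4,5,6,7,8,9]=30
  size 7 → [0,2,3,4,6,8,9]=4  [0,3,4,6,7,8,9]=14  [1,2,3,4,6,8,9]=2  [2,3,4,6,7,8,9]=14  [3,4,5,6,7,8,9]=42
  size 8 → [0,1,2,3,4,6,8,9]=6  [0,2,3,4,6,7,8,9]=32  [0,3,4,5,6,7,8,9]=56  [1,2,3,4,6,7,8,9]=16  [2,3,4,5,6,7,8,9]=56
  first=0(b) contributes 72
  first=1(e) contributes 144
  first=5(f) contributes 54
|[w]| = 270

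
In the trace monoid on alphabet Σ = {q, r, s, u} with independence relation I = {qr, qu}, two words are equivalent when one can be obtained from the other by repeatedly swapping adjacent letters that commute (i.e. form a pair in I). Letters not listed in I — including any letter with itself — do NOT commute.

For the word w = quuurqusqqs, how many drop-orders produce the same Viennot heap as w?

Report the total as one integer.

drop 0:q onto floor
drop 1:u onto floor
drop 2:u onto {1:u}
drop 3:u onto {2:u}
drop 4:r onto {3:u}
drop 5:q onto {0:q}
drop 6:u onto {4:r}
drop 7:s onto {5:q, 6:u}
drop 8:q onto {7:s}
drop 9:q onto {8:q}
drop 10:s onto {9:q}
ground layer = {0:q, 1:u}
drop-orders for the pieces not yet dropped (sum over which currently-grounded one goes next):
  1 to go: {10} 1
  2 to go: {9,10} 1
  3 to go: {8,9,10} 1
  4 to go: {7,8,9,10} 1
  5 to go: {5,7,8,9,10} 1  {6,7,8,9,10} 1
  6 to go: {0,5,7,8,9,10} 1  {4,6,7,8,9,10} 1  {5,6,7,8,9,10} 2
  7 to go: {0,5,6,7,8,9,10} 3  {3,4,6,7,8,9,10} 1  {4,5,6,7,8,9,10} 3
  8 to go: {0,4,5,6,7,8,9,10} 6  {2,3,4,6,7,8,9,10} 1  {3,4,5,6,7,8,9,10} 4
  9 to go: {0,3,4,5,6,7,8,9,10} 10  {1,2,3,4,6,7,8,9,10} 1  {2,3,4,5,6,7,8,9,10} 5
  if 0:q drops first: 6 orders
  if 1:u drops first: 15 orders
heap linearizations: 21

21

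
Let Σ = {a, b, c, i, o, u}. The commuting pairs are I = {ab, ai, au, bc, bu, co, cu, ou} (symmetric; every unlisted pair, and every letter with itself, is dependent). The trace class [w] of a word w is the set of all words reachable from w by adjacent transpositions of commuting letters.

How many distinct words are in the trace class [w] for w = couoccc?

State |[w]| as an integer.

105

0(c) covers ∅
1(o) covers ∅
2(u) covers ∅
3(o) covers 1:o
4(c) covers 0:c
5(c) covers 4:c
6(c) covers 5:c
floor of heap: 0:c, 1:o, 2:u
completions by unplaced set U, small U first (add the entries for U minus each lowest piece of U):
  |U|=1: {2}:1  {3}:1  {6}:1
  |U|=2: {1,3}:1  {2,3}:2  {2,6}:2  {3,6}:2  {5,6}:1
  |U|=3: {1,2,3}:3  {1,3,6}:3  {2,3,6}:6  {2,5,6}:3  {3,5,6}:3  {4,5,6}:1
  |U|=4: {0,4,5,6}:1  {1,2,3,6}:12  {1,3,5,6}:6  {2,3,5,6}:12  {2,4,5,6}:4  {3,4,5,6}:4
  |U|=5: {0,2,4,5,6}:5  {0,3,4,5,6}:5  {1,2,3,5,6}:30  {1,3,4,5,6}:10  {2,3,4,5,6}:20
  start at 0(c): 60
  start at 1(o): 30
  start at 2(u): 15
sum over floor = 105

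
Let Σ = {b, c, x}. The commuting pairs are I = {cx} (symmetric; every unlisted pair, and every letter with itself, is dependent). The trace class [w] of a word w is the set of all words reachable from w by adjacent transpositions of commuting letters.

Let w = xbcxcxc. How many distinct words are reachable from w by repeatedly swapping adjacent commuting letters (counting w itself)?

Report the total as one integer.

0(x) covers ∅
1(b) covers 0:x
2(c) covers 1:b
3(x) covers 1:b
4(c) covers 2:c
5(x) covers 3:x
6(c) covers 4:c
floor of heap: 0:x
completions by unplaced set U, small U first (add the entries for U minus each lowest piece of U):
  |U|=1: {5}:1  {6}:1
  |U|=2: {3,5}:1  {4,6}:1  {5,6}:2
  |U|=3: {2,4,6}:1  {3,5,6}:3  {4,5,6}:3
  |U|=4: {2,4,5,6}:4  {3,4,5,6}:6
  |U|=5: {2,3,4,5,6}:10
  start at 0(x): 10

10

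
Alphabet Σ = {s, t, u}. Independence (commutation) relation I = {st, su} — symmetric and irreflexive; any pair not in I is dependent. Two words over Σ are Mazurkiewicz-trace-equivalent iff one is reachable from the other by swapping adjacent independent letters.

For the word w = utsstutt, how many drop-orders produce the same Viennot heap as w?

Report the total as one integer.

28

piece 0:u — minimal
piece 1:t rests on {0:u}
piece 2:s — minimal
piece 3:s rests on {2:s}
piece 4:t rests on {1:t}
piece 5:u rests on {4:t}
piece 6:t rests on {5:u}
piece 7:t rests on {6:t}
minimal pieces: {0:u, 2:s}
ways to finish when only these pieces remain (= sum over removing one remaining piece with nothing left below it):
  1 left: {3}→1  {7}→1
  2 left: {2,3}→1  {3,7}→2  {6,7}→1
  3 left: {2,3,7}→3  {3,6,7}→3  {5,6,7}→1
  4 left: {2,3,6,7}→6  {3,5,6,7}→4  {4,5,6,7}→1
  5 left: {1,4,5,6,7}→1  {2,3,5,6,7}→10  {3,4,5,6,7}→5
  6 left: {0,1,4,5,6,7}→1  {1,3,4,5,6,7}→6  {2,3,4,5,6,7}→15
  placing 0:u first → 21 extensions
  placing 2:s first → 7 extensions
total linear extensions = 28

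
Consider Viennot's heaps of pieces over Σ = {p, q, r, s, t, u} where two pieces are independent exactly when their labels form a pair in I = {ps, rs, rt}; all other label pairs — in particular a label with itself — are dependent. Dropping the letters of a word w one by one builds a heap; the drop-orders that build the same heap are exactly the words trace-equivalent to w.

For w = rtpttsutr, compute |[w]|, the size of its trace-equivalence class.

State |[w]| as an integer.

4

piece 0:r — minimal
piece 1:t — minimal
piece 2:p rests on {0:r, 1:t}
piece 3:t rests on {2:p}
piece 4:t rests on {3:t}
piece 5:s rests on {4:t}
piece 6:u rests on {5:s}
piece 7:t rests on {6:u}
piece 8:r rests on {6:u}
minimal pieces: {0:r, 1:t}
ways to finish when only these pieces remain (= sum over removing one remaining piece with nothing left below it):
  1 left: {7}→1  {8}→1
  2 left: {7,8}→2
  3 left: {6,7,8}→2
  4 left: {5,6,7,8}→2
  5 left: {4,5,6,7,8}→2
  6 left: {3,4,5,6,7,8}→2
  7 left: {2,3,4,5,6,7,8}→2
  placing 0:r first → 2 extensions
  placing 1:t first → 2 extensions
total linear extensions = 4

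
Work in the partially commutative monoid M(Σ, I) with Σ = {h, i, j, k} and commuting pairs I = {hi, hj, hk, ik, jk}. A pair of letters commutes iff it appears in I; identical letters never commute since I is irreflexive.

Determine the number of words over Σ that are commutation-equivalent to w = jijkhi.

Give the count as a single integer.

drop 0:j onto floor
drop 1:i onto {0:j}
drop 2:j onto {1:i}
drop 3:k onto floor
drop 4:h onto floor
drop 5:i onto {2:j}
ground layer = {0:j, 3:k, 4:h}
drop-orders for the pieces not yet dropped (sum over which currently-grounded one goes next):
  1 to go: {3} 1  {4} 1  {5} 1
  2 to go: {2,5} 1  {3,4} 2  {3,5} 2  {4,5} 2
  3 to go: {1,2,5} 1  {2,3,5} 3  {2,4,5} 3  {3,4,5} 6
  4 to go: {0,1,2,5} 1  {1,2,3,5} 4  {1,2,4,5} 4  {2,3,4,5} 12
  if 0:j drops first: 20 orders
  if 3:k drops first: 5 orders
  if 4:h drops first: 5 orders
heap linearizations: 30

30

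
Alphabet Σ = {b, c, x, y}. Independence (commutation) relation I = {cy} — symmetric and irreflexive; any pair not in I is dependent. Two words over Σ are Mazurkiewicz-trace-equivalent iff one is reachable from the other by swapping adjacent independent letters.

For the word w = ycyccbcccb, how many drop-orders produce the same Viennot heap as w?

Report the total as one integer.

10

#0=y has no predecessor
#1=c has no predecessor
#2=y depends on [0:y]
#3=c depends on [1:c]
#4=c depends on [3:c]
#5=b depends on [2:y, 4:c]
#6=c depends on [5:b]
#7=c depends on [6:c]
#8=c depends on [7:c]
#9=b depends on [8:c]
sources: [0:y, 1:c]
N(rest) = Σ N(rest − s) over sources s of rest; N(one piece) = 1:
  size 1 → [9]=1
  size 2 → [8,9]=1
  size 3 → [7,8,9]=1
  size 4 → [6,7,8,9]=1
  size 5 → [5,6,7,8,9]=1
  size 6 → [2,5,6,7,8,9]=1  [4,5,6,7,8,9]=1
  size 7 → [0,2,5,6,7,8,9]=1  [2,4,5,6,7,8,9]=2  [3,4,5,6,7,8,9]=1
  size 8 → [0,2,4,5,6,7,8,9]=3  [1,3,4,5,6,7,8,9]=1  [2,3,4,5,6,7,8,9]=3
  first=0(y) contributes 4
  first=1(c) contributes 6
|[w]| = 10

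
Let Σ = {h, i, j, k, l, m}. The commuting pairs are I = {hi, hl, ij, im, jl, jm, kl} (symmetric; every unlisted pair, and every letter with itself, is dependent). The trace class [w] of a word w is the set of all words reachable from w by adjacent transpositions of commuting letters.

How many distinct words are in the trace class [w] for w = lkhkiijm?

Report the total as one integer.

piece 0:l — minimal
piece 1:k — minimal
piece 2:h rests on {1:k}
piece 3:k rests on {2:h}
piece 4:i rests on {0:l, 3:k}
piece 5:i rests on {4:i}
piece 6:j rests on {3:k}
piece 7:m rests on {0:l, 3:k}
minimal pieces: {0:l, 1:k}
ways to finish when only these pieces remain (= sum over removing one remaining piece with nothing left below it):
  1 left: {5}→1  {6}→1  {7}→1
  2 left: {4,5}→1  {5,6}→2  {5,7}→2  {6,7}→2
  3 left: {4,5,6}→3  {4,5,7}→3  {5,6,7}→6
  4 left: {0,4,5,7}→3  {4,5,6,7}→12
  5 left: {0,4,5,6,7}→15  {3,4,5,6,7}→12
  6 left: {0,3,4,5,6,7}→27  {2,3,4,5,6,7}→12
  placing 0:l first → 12 extensions
  placing 1:k first → 39 extensions
total linear extensions = 51

51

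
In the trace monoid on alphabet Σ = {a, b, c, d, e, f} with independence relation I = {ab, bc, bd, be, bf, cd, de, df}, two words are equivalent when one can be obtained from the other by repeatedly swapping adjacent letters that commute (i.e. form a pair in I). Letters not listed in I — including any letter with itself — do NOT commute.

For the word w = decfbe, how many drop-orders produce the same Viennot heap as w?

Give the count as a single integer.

piece 0:d — minimal
piece 1:e — minimal
piece 2:c rests on {1:e}
piece 3:f rests on {2:c}
piece 4:b — minimal
piece 5:e rests on {3:f}
minimal pieces: {0:d, 1:e, 4:b}
ways to finish when only these pieces remain (= sum over removing one remaining piece with nothing left below it):
  1 left: {0}→1  {4}→1  {5}→1
  2 left: {0,4}→2  {0,5}→2  {3,5}→1  {4,5}→2
  3 left: {0,3,5}→3  {0,4,5}→6  {2,3,5}→1  {3,4,5}→3
  4 left: {0,2,3,5}→4  {0,3,4,5}→12  {1,2,3,5}→1  {2,3,4,5}→4
  placing 0:d first → 5 extensions
  placing 1:e first → 20 extensions
  placing 4:b first → 5 extensions
total linear extensions = 30

30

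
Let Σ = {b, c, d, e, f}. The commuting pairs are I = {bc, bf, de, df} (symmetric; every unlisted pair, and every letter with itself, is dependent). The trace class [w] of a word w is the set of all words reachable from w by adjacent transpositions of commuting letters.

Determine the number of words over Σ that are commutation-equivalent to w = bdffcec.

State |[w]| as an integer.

#0=b has no predecessor
#1=d depends on [0:b]
#2=f has no predecessor
#3=f depends on [2:f]
#4=c depends on [1:d, 3:f]
#5=e depends on [4:c]
#6=c depends on [5:e]
sources: [0:b, 2:f]
N(rest) = Σ N(rest − s) over sources s of rest; N(one piece) = 1:
  size 1 → [6]=1
  size 2 → [5,6]=1
  size 3 → [4,5,6]=1
  size 4 → [1,4,5,6]=1  [3,4,5,6]=1
  size 5 → [0,1,4,5,6]=1  [1,3,4,5,6]=2  [2,3,4,5,6]=1
  first=0(b) contributes 3
  first=2(f) contributes 3
|[w]| = 6

6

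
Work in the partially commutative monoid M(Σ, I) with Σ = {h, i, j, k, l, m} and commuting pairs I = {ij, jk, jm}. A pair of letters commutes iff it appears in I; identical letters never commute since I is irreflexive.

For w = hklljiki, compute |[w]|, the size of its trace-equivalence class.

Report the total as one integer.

4

drop 0:h onto floor
drop 1:k onto {0:h}
drop 2:l onto {1:k}
drop 3:l onto {2:l}
drop 4:j onto {3:l}
drop 5:i onto {3:l}
drop 6:k onto {5:i}
drop 7:i onto {6:k}
ground layer = {0:h}
drop-orders for the pieces not yet dropped (sum over which currently-grounded one goes next):
  1 to go: {4} 1  {7} 1
  2 to go: {4,7} 2  {6,7} 1
  3 to go: {4,6,7} 3  {5,6,7} 1
  4 to go: {4,5,6,7} 4
  5 to go: {3,4,5,6,7} 4
  6 to go: {2,3,4,5,6,7} 4
  if 0:h drops first: 4 orders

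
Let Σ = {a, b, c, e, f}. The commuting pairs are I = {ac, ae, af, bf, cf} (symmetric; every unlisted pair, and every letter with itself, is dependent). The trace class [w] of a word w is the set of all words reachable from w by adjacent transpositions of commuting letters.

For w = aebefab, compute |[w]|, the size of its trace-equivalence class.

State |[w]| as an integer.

drop 0:a onto floor
drop 1:e onto floor
drop 2:b onto {0:a, 1:e}
drop 3:e onto {2:b}
drop 4:f onto {3:e}
drop 5:a onto {2:b}
drop 6:b onto {3:e, 5:a}
ground layer = {0:a, 1:e}
drop-orders for the pieces not yet dropped (sum over which currently-grounded one goes next):
  1 to go: {4} 1  {6} 1
  2 to go: {4,6} 2  {5,6} 1
  3 to go: {3,4,6} 2  {4,5,6} 3
  4 to go: {3,4,5,6} 5
  5 to go: {2,3,4,5,6} 5
  if 0:a drops first: 5 orders
  if 1:e drops first: 5 orders
heap linearizations: 10

10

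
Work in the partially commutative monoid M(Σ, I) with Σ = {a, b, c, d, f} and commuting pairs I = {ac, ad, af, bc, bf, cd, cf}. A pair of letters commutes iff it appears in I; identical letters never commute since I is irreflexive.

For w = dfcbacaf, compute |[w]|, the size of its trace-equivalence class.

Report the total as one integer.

280

piece 0:d — minimal
piece 1:f rests on {0:d}
piece 2:c — minimal
piece 3:b rests on {0:d}
piece 4:a rests on {3:b}
piece 5:c rests on {2:c}
piece 6:a rests on {4:a}
piece 7:f rests on {1:f}
minimal pieces: {0:d, 2:c}
ways to finish when only these pieces remain (= sum over removing one remaining piece with nothing left below it):
  1 left: {5}→1  {6}→1  {7}→1
  2 left: {1,7}→1  {2,5}→1  {4,6}→1  {5,6}→2  {5,7}→2  {6,7}→2
  3 left: {1,5,7}→3  {1,6,7}→3  {2,5,6}→3  {2,5,7}→3  {3,4,6}→1  {4,5,6}→3  {4,6,7}→3  {5,6,7}→6
  4 left: {1,2,5,7}→6  {1,4,6,7}→6  {1,5,6,7}→12  {2,4,5,6}→6  {2,5,6,7}→12  {3,4,5,6}→4  {3,4,6,7}→4  {4,5,6,7}→12
  5 left: {1,2,5,6,7}→30  {1,3,4,6,7}→10  {1,4,5,6,7}→30  {2,3,4,5,6}→10  {2,4,5,6,7}→30  {3,4,5,6,7}→20
  6 left: {0,1,3,4,6,7}→10  {1,2,4,5,6,7}→90  {1,3,4,5,6,7}→60  {2,3,4,5,6,7}→60
  placing 0:d first → 210 extensions
  placing 2:c first → 70 extensions
total linear extensions = 280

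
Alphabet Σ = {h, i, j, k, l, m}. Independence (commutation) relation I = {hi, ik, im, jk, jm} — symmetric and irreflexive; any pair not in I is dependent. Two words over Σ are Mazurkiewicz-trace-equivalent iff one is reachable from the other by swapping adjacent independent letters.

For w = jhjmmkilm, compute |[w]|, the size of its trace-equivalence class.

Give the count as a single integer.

10

piece 0:j — minimal
piece 1:h rests on {0:j}
piece 2:j rests on {1:h}
piece 3:m rests on {1:h}
piece 4:m rests on {3:m}
piece 5:k rests on {4:m}
piece 6:i rests on {2:j}
piece 7:l rests on {5:k, 6:i}
piece 8:m rests on {7:l}
minimal pieces: {0:j}
ways to finish when only these pieces remain (= sum over removing one remaining piece with nothing left below it):
  1 left: {8}→1
  2 left: {7,8}→1
  3 left: {5,7,8}→1  {6,7,8}→1
  4 left: {2,6,7,8}→1  {4,5,7,8}→1  {5,6,7,8}→2
  5 left: {2,5,6,7,8}→3  {3,4,5,7,8}→1  {4,5,6,7,8}→3
  6 left: {2,4,5,6,7,8}→6  {3,4,5,6,7,8}→4
  7 left: {2,3,4,5,6,7,8}→10
  placing 0:j first → 10 extensions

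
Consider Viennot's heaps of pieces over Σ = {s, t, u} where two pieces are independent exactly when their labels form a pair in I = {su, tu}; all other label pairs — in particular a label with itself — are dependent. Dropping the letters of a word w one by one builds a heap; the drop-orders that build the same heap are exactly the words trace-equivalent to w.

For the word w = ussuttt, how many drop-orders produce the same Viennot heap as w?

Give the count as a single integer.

drop 0:u onto floor
drop 1:s onto floor
drop 2:s onto {1:s}
drop 3:u onto {0:u}
drop 4:t onto {2:s}
drop 5:t onto {4:t}
drop 6:t onto {5:t}
ground layer = {0:u, 1:s}
drop-orders for the pieces not yet dropped (sum over which currently-grounded one goes next):
  1 to go: {3} 1  {6} 1
  2 to go: {0,3} 1  {3,6} 2  {5,6} 1
  3 to go: {0,3,6} 3  {3,5,6} 3  {4,5,6} 1
  4 to go: {0,3,5,6} 6  {2,4,5,6} 1  {3,4,5,6} 4
  5 to go: {0,3,4,5,6} 10  {1,2,4,5,6} 1  {2,3,4,5,6} 5
  if 0:u drops first: 6 orders
  if 1:s drops first: 15 orders
heap linearizations: 21

21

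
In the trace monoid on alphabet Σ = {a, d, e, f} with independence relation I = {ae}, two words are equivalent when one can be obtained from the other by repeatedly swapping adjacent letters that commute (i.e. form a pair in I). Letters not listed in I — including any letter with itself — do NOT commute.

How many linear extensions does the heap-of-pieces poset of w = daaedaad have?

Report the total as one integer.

3

piece 0:d — minimal
piece 1:a rests on {0:d}
piece 2:a rests on {1:a}
piece 3:e rests on {0:d}
piece 4:d rests on {2:a, 3:e}
piece 5:a rests on {4:d}
piece 6:a rests on {5:a}
piece 7:d rests on {6:a}
minimal pieces: {0:d}
ways to finish when only these pieces remain (= sum over removing one remaining piece with nothing left below it):
  1 left: {7}→1
  2 left: {6,7}→1
  3 left: {5,6,7}→1
  4 left: {4,5,6,7}→1
  5 left: {2,4,5,6,7}→1  {3,4,5,6,7}→1
  6 left: {1,2,4,5,6,7}→1  {2,3,4,5,6,7}→2
  placing 0:d first → 3 extensions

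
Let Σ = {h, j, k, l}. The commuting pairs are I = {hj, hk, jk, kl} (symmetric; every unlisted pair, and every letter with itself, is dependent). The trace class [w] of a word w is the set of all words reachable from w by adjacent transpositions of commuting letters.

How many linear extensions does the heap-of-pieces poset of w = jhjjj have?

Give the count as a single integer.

piece 0:j — minimal
piece 1:h — minimal
piece 2:j rests on {0:j}
piece 3:j rests on {2:j}
piece 4:j rests on {3:j}
minimal pieces: {0:j, 1:h}
ways to finish when only these pieces remain (= sum over removing one remaining piece with nothing left below it):
  1 left: {1}→1  {4}→1
  2 left: {1,4}→2  {3,4}→1
  3 left: {1,3,4}→3  {2,3,4}→1
  placing 0:j first → 4 extensions
  placing 1:h first → 1 extensions
total linear extensions = 5

5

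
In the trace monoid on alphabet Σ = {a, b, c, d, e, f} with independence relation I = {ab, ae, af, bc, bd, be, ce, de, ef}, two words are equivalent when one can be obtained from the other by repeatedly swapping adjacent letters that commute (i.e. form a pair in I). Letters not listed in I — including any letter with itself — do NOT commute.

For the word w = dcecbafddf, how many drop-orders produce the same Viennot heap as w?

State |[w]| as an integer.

90

0(d) covers ∅
1(c) covers 0:d
2(e) covers ∅
3(c) covers 1:c
4(b) covers ∅
5(a) covers 3:c
6(f) covers 3:c, 4:b
7(d) covers 5:a, 6:f
8(d) covers 7:d
9(f) covers 8:d
floor of heap: 0:d, 2:e, 4:b
completions by unplaced set U, small U first (add the entries for U minus each lowest piece of U):
  |U|=1: {2}:1  {9}:1
  |U|=2: {2,9}:2  {8,9}:1
  |U|=3: {2,8,9}:3  {7,8,9}:1
  |U|=4: {2,7,8,9}:4  {5,7,8,9}:1  {6,7,8,9}:1
  |U|=5: {2,5,7,8,9}:5  {2,6,7,8,9}:5  {4,6,7,8,9}:1  {5,6,7,8,9}:2
  |U|=6: {2,4,6,7,8,9}:6  {2,5,6,7,8,9}:12  {3,5,6,7,8,9}:2  {4,5,6,7,8,9}:3
  |U|=7: {1,3,5,6,7,8,9}:2  {2,3,5,6,7,8,9}:14  {2,4,5,6,7,8,9}:21  {3,4,5,6,7,8,9}:5
  |U|=8: {0,1,3,5,6,7,8,9}:2  {1,2,3,5,6,7,8,9}:16  {1,3,4,5,6,7,8,9}:7  {2,3,4,5,6,7,8,9}:40
  start at 0(d): 63
  start at 2(e): 9
  start at 4(b): 18
sum over floor = 90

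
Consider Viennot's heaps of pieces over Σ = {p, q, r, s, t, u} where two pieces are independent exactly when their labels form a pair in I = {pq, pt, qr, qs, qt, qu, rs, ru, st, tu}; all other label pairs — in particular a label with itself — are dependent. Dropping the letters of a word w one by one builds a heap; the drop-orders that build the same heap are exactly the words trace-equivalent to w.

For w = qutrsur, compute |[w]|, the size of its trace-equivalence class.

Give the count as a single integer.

0(q) covers ∅
1(u) covers ∅
2(t) covers ∅
3(r) covers 2:t
4(s) covers 1:u
5(u) covers 4:s
6(r) covers 3:r
floor of heap: 0:q, 1:u, 2:t
completions by unplaced set U, small U first (add the entries for U minus each lowest piece of U):
  |U|=1: {0}:1  {5}:1  {6}:1
  |U|=2: {0,5}:2  {0,6}:2  {3,6}:1  {4,5}:1  {5,6}:2
  |U|=3: {0,3,6}:3  {0,4,5}:3  {0,5,6}:6  {1,4,5}:1  {2,3,6}:1  {3,5,6}:3  {4,5,6}:3
  |U|=4: {0,1,4,5}:4  {0,2,3,6}:4  {0,3,5,6}:12  {0,4,5,6}:12  {1,4,5,6}:4  {2,3,5,6}:4  {3,4,5,6}:6
  |U|=5: {0,1,4,5,6}:20  {0,2,3,5,6}:20  {0,3,4,5,6}:30  {1,3,4,5,6}:10  {2,3,4,5,6}:10
  start at 0(q): 20
  start at 1(u): 60
  start at 2(t): 60
sum over floor = 140

140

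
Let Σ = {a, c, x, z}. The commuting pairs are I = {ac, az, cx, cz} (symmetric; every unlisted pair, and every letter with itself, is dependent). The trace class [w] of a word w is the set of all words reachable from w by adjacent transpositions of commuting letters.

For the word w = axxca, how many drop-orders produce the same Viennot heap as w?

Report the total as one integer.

5

#0=a has no predecessor
#1=x depends on [0:a]
#2=x depends on [1:x]
#3=c has no predecessor
#4=a depends on [2:x]
sources: [0:a, 3:c]
N(rest) = Σ N(rest − s) over sources s of rest; N(one piece) = 1:
  size 1 → [3]=1  [4]=1
  size 2 → [2,4]=1  [3,4]=2
  size 3 → [1,2,4]=1  [2,3,4]=3
  first=0(a) contributes 4
  first=3(c) contributes 1
|[w]| = 5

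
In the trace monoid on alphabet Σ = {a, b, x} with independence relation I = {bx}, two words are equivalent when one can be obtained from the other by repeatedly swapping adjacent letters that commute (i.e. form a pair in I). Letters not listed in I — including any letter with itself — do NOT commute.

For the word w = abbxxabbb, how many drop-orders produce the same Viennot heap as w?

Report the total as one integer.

#0=a has no predecessor
#1=b depends on [0:a]
#2=b depends on [1:b]
#3=x depends on [0:a]
#4=x depends on [3:x]
#5=a depends on [2:b, 4:x]
#6=b depends on [5:a]
#7=b depends on [6:b]
#8=b depends on [7:b]
sources: [0:a]
N(rest) = Σ N(rest − s) over sources s of rest; N(one piece) = 1:
  size 1 → [8]=1
  size 2 → [7,8]=1
  size 3 → [6,7,8]=1
  size 4 → [5,6,7,8]=1
  size 5 → [2,5,6,7,8]=1  [4,5,6,7,8]=1
  size 6 → [1,2,5,6,7,8]=1  [2,4,5,6,7,8]=2  [3,4,5,6,7,8]=1
  size 7 → [1,2,4,5,6,7,8]=3  [2,3,4,5,6,7,8]=3
  first=0(a) contributes 6

6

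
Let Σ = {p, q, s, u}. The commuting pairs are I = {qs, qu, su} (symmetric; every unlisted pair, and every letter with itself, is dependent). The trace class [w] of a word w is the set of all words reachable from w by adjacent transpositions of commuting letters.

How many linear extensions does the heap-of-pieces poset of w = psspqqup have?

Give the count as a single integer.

#0=p has no predecessor
#1=s depends on [0:p]
#2=s depends on [1:s]
#3=p depends on [2:s]
#4=q depends on [3:p]
#5=q depends on [4:q]
#6=u depends on [3:p]
#7=p depends on [5:q, 6:u]
sources: [0:p]
N(rest) = Σ N(rest − s) over sources s of rest; N(one piece) = 1:
  size 1 → [7]=1
  size 2 → [5,7]=1  [6,7]=1
  size 3 → [4,5,7]=1  [5,6,7]=2
  size 4 → [4,5,6,7]=3
  size 5 → [3,4,5,6,7]=3
  size 6 → [2,3,4,5,6,7]=3
  first=0(p) contributes 3

3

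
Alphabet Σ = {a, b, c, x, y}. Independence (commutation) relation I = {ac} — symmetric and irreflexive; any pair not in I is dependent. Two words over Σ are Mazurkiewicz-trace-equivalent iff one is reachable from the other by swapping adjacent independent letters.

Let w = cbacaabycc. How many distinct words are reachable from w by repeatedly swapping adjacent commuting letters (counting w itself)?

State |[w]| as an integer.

0(c) covers ∅
1(b) covers 0:c
2(a) covers 1:b
3(c) covers 1:b
4(a) covers 2:a
5(a) covers 4:a
6(b) covers 3:c, 5:a
7(y) covers 6:b
8(c) covers 7:y
9(c) covers 8:c
floor of heap: 0:c
completions by unplaced set U, small U first (add the entries for U minus each lowest piece of U):
  |U|=1: {9}:1
  |U|=2: {8,9}:1
  |U|=3: {7,8,9}:1
  |U|=4: {6,7,8,9}:1
  |U|=5: {3,6,7,8,9}:1  {5,6,7,8,9}:1
  |U|=6: {3,5,6,7,8,9}:2  {4,5,6,7,8,9}:1
  |U|=7: {2,4,5,6,7,8,9}:1  {3,4,5,6,7,8,9}:3
  |U|=8: {2,3,4,5,6,7,8,9}:4
  start at 0(c): 4

4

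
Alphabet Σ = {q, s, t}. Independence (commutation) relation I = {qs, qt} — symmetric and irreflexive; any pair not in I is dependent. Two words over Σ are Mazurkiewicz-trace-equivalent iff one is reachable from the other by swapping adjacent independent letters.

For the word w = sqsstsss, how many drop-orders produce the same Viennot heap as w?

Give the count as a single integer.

8

0(s) covers ∅
1(q) covers ∅
2(s) covers 0:s
3(s) covers 2:s
4(t) covers 3:s
5(s) covers 4:t
6(s) covers 5:s
7(s) covers 6:s
floor of heap: 0:s, 1:q
completions by unplaced set U, small U first (add the entries for U minus each lowest piece of U):
  |U|=1: {1}:1  {7}:1
  |U|=2: {1,7}:2  {6,7}:1
  |U|=3: {1,6,7}:3  {5,6,7}:1
  |U|=4: {1,5,6,7}:4  {4,5,6,7}:1
  |U|=5: {1,4,5,6,7}:5  {3,4,5,6,7}:1
  |U|=6: {1,3,4,5,6,7}:6  {2,3,4,5,6,7}:1
  start at 0(s): 7
  start at 1(q): 1
sum over floor = 8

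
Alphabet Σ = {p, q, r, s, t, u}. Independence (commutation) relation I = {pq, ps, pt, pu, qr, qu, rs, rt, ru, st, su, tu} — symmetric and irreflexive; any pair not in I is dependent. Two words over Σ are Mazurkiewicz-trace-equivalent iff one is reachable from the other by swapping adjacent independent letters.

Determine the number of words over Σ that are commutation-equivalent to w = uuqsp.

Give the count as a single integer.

30

0(u) covers ∅
1(u) covers 0:u
2(q) covers ∅
3(s) covers 2:q
4(p) covers ∅
floor of heap: 0:u, 2:q, 4:p
completions by unplaced set U, small U first (add the entries for U minus each lowest piece of U):
  |U|=1: {1}:1  {3}:1  {4}:1
  |U|=2: {0,1}:1  {1,3}:2  {1,4}:2  {2,3}:1  {3,4}:2
  |U|=3: {0,1,3}:3  {0,1,4}:3  {1,2,3}:3  {1,3,4}:6  {2,3,4}:3
  start at 0(u): 12
  start at 2(q): 12
  start at 4(p): 6
sum over floor = 30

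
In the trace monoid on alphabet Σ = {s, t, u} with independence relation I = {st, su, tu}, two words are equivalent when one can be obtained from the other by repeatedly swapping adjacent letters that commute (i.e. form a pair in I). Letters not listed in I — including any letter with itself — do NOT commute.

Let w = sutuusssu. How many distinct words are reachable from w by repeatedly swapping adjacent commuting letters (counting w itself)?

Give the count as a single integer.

630

#0=s has no predecessor
#1=u has no predecessor
#2=t has no predecessor
#3=u depends on [1:u]
#4=u depends on [3:u]
#5=s depends on [0:s]
#6=s depends on [5:s]
#7=s depends on [6:s]
#8=u depends on [4:u]
sources: [0:s, 1:u, 2:t]
N(rest) = Σ N(rest − s) over sources s of rest; N(one piece) = 1:
  size 1 → [2]=1  [7]=1  [8]=1
  size 2 → [2,7]=2  [2,8]=2  [4,8]=1  [6,7]=1  [7,8]=2
  size 3 → [2,4,8]=3  [2,6,7]=3  [2,7,8]=6  [3,4,8]=1  [4,7,8]=3  [5,6,7]=1  [6,7,8]=3
  size 4 → [0,5,6,7]=1  [1,3,4,8]=1  [2,3,4,8]=4  [2,4,7,8]=12  [2,5,6,7]=4  [2,6,7,8]=12  [3,4,7,8]=4  [4,6,7,8]=6  [5,6,7,8]=4
  size 5 → [0,2,5,6,7]=5  [0,5,6,7,8]=5  [1,2,3,4,8]=5  [1,3,4,7,8]=5  [2,3,4,7,8]=20  [2,4,6,7,8]=30  [2,5,6,7,8]=20  [3,4,6,7,8]=10  [4,5,6,7,8]=10
  size 6 → [0,2,5,6,7,8]=30  [0,4,5,6,7,8]=15  [1,2,3,4,7,8]=30  [1,3,4,6,7,8]=15  [2,3,4,6,7,8]=60  [2,4,5,6,7,8]=60  [3,4,5,6,7,8]=20
  size 7 → [0,2,4,5,6,7,8]=105  [0,3,4,5,6,7,8]=35  [1,2,3,4,6,7,8]=105  [1,3,4,5,6,7,8]=35  [2,3,4,5,6,7,8]=140
  first=0(s) contributes 280
  first=1(u) contributes 280
  first=2(t) contributes 70
|[w]| = 630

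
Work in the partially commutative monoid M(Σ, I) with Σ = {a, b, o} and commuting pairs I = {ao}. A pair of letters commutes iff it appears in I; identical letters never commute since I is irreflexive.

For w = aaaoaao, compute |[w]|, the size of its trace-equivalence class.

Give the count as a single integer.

drop 0:a onto floor
drop 1:a onto {0:a}
drop 2:a onto {1:a}
drop 3:o onto floor
drop 4:a onto {2:a}
drop 5:a onto {4:a}
drop 6:o onto {3:o}
ground layer = {0:a, 3:o}
drop-orders for the pieces not yet dropped (sum over which currently-grounded one goes next):
  1 to go: {5} 1  {6} 1
  2 to go: {3,6} 1  {4,5} 1  {5,6} 2
  3 to go: {2,4,5} 1  {3,5,6} 3  {4,5,6} 3
  4 to go: {1,2,4,5} 1  {2,4,5,6} 4  {3,4,5,6} 6
  5 to go: {0,1,2,4,5} 1  {1,2,4,5,6} 5  {2,3,4,5,6} 10
  if 0:a drops first: 15 orders
  if 3:o drops first: 6 orders
heap linearizations: 21

21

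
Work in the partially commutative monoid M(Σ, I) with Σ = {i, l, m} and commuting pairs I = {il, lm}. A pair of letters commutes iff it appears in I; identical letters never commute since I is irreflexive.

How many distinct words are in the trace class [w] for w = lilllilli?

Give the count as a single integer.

84

piece 0:l — minimal
piece 1:i — minimal
piece 2:l rests on {0:l}
piece 3:l rests on {2:l}
piece 4:l rests on {3:l}
piece 5:i rests on {1:i}
piece 6:l rests on {4:l}
piece 7:l rests on {6:l}
piece 8:i rests on {5:i}
minimal pieces: {0:l, 1:i}
ways to finish when only these pieces remain (= sum over removing one remaining piece with nothing left below it):
  1 left: {7}→1  {8}→1
  2 left: {5,8}→1  {6,7}→1  {7,8}→2
  3 left: {1,5,8}→1  {4,6,7}→1  {5,7,8}→3  {6,7,8}→3
  4 left: {1,5,7,8}→4  {3,4,6,7}→1  {4,6,7,8}→4  {5,6,7,8}→6
  5 left: {1,5,6,7,8}→10  {2,3,4,6,7}→1  {3,4,6,7,8}→5  {4,5,6,7,8}→10
  6 left: {0,2,3,4,6,7}→1  {1,4,5,6,7,8}→20  {2,3,4,6,7,8}→6  {3,4,5,6,7,8}→15
  7 left: {0,2,3,4,6,7,8}→7  {1,3,4,5,6,7,8}→35  {2,3,4,5,6,7,8}→21
  placing 0:l first → 56 extensions
  placing 1:i first → 28 extensions
total linear extensions = 84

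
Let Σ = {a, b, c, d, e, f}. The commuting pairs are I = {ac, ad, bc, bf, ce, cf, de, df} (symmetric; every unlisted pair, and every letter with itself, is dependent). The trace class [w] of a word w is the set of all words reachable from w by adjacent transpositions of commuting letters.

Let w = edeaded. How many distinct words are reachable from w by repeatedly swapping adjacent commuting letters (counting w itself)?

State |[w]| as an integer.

0(e) covers ∅
1(d) covers ∅
2(e) covers 0:e
3(a) covers 2:e
4(d) covers 1:d
5(e) covers 3:a
6(d) covers 4:d
floor of heap: 0:e, 1:d
completions by unplaced set U, small U first (add the entries for U minus each lowest piece of U):
  |U|=1: {5}:1  {6}:1
  |U|=2: {3,5}:1  {4,6}:1  {5,6}:2
  |U|=3: {1,4,6}:1  {2,3,5}:1  {3,5,6}:3  {4,5,6}:3
  |U|=4: {0,2,3,5}:1  {1,4,5,6}:4  {2,3,5,6}:4  {3,4,5,6}:6
  |U|=5: {0,2,3,5,6}:5  {1,3,4,5,6}:10  {2,3,4,5,6}:10
  start at 0(e): 20
  start at 1(d): 15
sum over floor = 35

35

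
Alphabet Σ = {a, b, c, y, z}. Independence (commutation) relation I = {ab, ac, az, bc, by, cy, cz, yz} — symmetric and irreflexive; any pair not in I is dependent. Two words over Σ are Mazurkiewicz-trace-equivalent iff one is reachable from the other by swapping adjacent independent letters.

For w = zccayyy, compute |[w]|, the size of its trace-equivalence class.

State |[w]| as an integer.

105

drop 0:z onto floor
drop 1:c onto floor
drop 2:c onto {1:c}
drop 3:a onto floor
drop 4:y onto {3:a}
drop 5:y onto {4:y}
drop 6:y onto {5:y}
ground layer = {0:z, 1:c, 3:a}
drop-orders for the pieces not yet dropped (sum over which currently-grounded one goes next):
  1 to go: {0} 1  {2} 1  {6} 1
  2 to go: {0,2} 2  {0,6} 2  {1,2} 1  {2,6} 2  {5,6} 1
  3 to go: {0,1,2} 3  {0,2,6} 6  {0,5,6} 3  {1,2,6} 3  {2,5,6} 3  {4,5,6} 1
  4 to go: {0,1,2,6} 12  {0,2,5,6} 12  {0,4,5,6} 4  {1,2,5,6} 6  {2,4,5,6} 4  {3,4,5,6} 1
  5 to go: {0,1,2,5,6} 30  {0,2,4,5,6} 20  {0,3,4,5,6} 5  {1,2,4,5,6} 10  {2,3,4,5,6} 5
  if 0:z drops first: 15 orders
  if 1:c drops first: 30 orders
  if 3:a drops first: 60 orders
heap linearizations: 105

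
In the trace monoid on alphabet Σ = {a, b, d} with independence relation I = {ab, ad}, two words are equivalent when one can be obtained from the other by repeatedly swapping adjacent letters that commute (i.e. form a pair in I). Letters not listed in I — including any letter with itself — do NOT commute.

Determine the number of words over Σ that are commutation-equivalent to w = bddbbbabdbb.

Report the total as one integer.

11

drop 0:b onto floor
drop 1:d onto {0:b}
drop 2:d onto {1:d}
drop 3:b onto {2:d}
drop 4:b onto {3:b}
drop 5:b onto {4:b}
drop 6:a onto floor
drop 7:b onto {5:b}
drop 8:d onto {7:b}
drop 9:b onto {8:d}
drop 10:b onto {9:b}
ground layer = {0:b, 6:a}
drop-orders for the pieces not yet dropped (sum over which currently-grounded one goes next):
  1 to go: {6} 1  {10} 1
  2 to go: {6,10} 2  {9,10} 1
  3 to go: {6,9,10} 3  {8,9,10} 1
  4 to go: {6,8,9,10} 4  {7,8,9,10} 1
  5 to go: {5,7,8,9,10} 1  {6,7,8,9,10} 5
  6 to go: {4,5,7,8,9,10} 1  {5,6,7,8,9,10} 6
  7 to go: {3,4,5,7,8,9,10} 1  {4,5,6,7,8,9,10} 7
  8 to go: {2,3,4,5,7,8,9,10} 1  {3,4,5,6,7,8,9,10} 8
  9 to go: {1,2,3,4,5,7,8,9,10} 1  {2,3,4,5,6,7,8,9,10} 9
  if 0:b drops first: 10 orders
  if 6:a drops first: 1 orders
heap linearizations: 11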